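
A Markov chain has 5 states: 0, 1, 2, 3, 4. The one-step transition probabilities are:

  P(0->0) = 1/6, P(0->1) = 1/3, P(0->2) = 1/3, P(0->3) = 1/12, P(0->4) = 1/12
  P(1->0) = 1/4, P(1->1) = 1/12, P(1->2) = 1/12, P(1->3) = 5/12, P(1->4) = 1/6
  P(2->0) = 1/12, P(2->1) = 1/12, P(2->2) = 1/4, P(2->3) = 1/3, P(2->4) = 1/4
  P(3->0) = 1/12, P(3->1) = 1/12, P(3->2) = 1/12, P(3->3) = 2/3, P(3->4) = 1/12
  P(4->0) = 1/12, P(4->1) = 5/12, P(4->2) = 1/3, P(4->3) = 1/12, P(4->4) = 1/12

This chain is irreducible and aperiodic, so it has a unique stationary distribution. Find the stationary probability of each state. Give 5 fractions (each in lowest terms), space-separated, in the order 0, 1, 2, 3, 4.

Answer: 413/3469 537/3469 601/3469 1484/3469 434/3469

Derivation:
The stationary distribution satisfies pi = pi * P, i.e.:
  pi_0 = 1/6*pi_0 + 1/4*pi_1 + 1/12*pi_2 + 1/12*pi_3 + 1/12*pi_4
  pi_1 = 1/3*pi_0 + 1/12*pi_1 + 1/12*pi_2 + 1/12*pi_3 + 5/12*pi_4
  pi_2 = 1/3*pi_0 + 1/12*pi_1 + 1/4*pi_2 + 1/12*pi_3 + 1/3*pi_4
  pi_3 = 1/12*pi_0 + 5/12*pi_1 + 1/3*pi_2 + 2/3*pi_3 + 1/12*pi_4
  pi_4 = 1/12*pi_0 + 1/6*pi_1 + 1/4*pi_2 + 1/12*pi_3 + 1/12*pi_4
with normalization: pi_0 + pi_1 + pi_2 + pi_3 + pi_4 = 1.

Using the first 4 balance equations plus normalization, the linear system A*pi = b is:
  [-5/6, 1/4, 1/12, 1/12, 1/12] . pi = 0
  [1/3, -11/12, 1/12, 1/12, 5/12] . pi = 0
  [1/3, 1/12, -3/4, 1/12, 1/3] . pi = 0
  [1/12, 5/12, 1/3, -1/3, 1/12] . pi = 0
  [1, 1, 1, 1, 1] . pi = 1

Solving yields:
  pi_0 = 413/3469
  pi_1 = 537/3469
  pi_2 = 601/3469
  pi_3 = 1484/3469
  pi_4 = 434/3469

Verification (pi * P):
  413/3469*1/6 + 537/3469*1/4 + 601/3469*1/12 + 1484/3469*1/12 + 434/3469*1/12 = 413/3469 = pi_0  (ok)
  413/3469*1/3 + 537/3469*1/12 + 601/3469*1/12 + 1484/3469*1/12 + 434/3469*5/12 = 537/3469 = pi_1  (ok)
  413/3469*1/3 + 537/3469*1/12 + 601/3469*1/4 + 1484/3469*1/12 + 434/3469*1/3 = 601/3469 = pi_2  (ok)
  413/3469*1/12 + 537/3469*5/12 + 601/3469*1/3 + 1484/3469*2/3 + 434/3469*1/12 = 1484/3469 = pi_3  (ok)
  413/3469*1/12 + 537/3469*1/6 + 601/3469*1/4 + 1484/3469*1/12 + 434/3469*1/12 = 434/3469 = pi_4  (ok)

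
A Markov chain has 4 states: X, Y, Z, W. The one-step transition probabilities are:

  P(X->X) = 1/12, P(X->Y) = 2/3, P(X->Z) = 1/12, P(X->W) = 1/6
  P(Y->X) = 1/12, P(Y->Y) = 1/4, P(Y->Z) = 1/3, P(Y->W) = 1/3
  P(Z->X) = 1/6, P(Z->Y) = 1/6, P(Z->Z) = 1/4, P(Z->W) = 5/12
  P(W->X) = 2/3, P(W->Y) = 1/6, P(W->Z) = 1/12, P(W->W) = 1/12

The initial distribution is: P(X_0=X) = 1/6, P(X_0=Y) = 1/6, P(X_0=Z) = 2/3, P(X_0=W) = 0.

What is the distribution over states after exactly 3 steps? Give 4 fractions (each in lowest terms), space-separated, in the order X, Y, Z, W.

Propagating the distribution step by step (d_{t+1} = d_t * P):
d_0 = (X=1/6, Y=1/6, Z=2/3, W=0)
  d_1[X] = 1/6*1/12 + 1/6*1/12 + 2/3*1/6 + 0*2/3 = 5/36
  d_1[Y] = 1/6*2/3 + 1/6*1/4 + 2/3*1/6 + 0*1/6 = 19/72
  d_1[Z] = 1/6*1/12 + 1/6*1/3 + 2/3*1/4 + 0*1/12 = 17/72
  d_1[W] = 1/6*1/6 + 1/6*1/3 + 2/3*5/12 + 0*1/12 = 13/36
d_1 = (X=5/36, Y=19/72, Z=17/72, W=13/36)
  d_2[X] = 5/36*1/12 + 19/72*1/12 + 17/72*1/6 + 13/36*2/3 = 271/864
  d_2[Y] = 5/36*2/3 + 19/72*1/4 + 17/72*1/6 + 13/36*1/6 = 223/864
  d_2[Z] = 5/36*1/12 + 19/72*1/3 + 17/72*1/4 + 13/36*1/12 = 163/864
  d_2[W] = 5/36*1/6 + 19/72*1/3 + 17/72*5/12 + 13/36*1/12 = 23/96
d_2 = (X=271/864, Y=223/864, Z=163/864, W=23/96)
  d_3[X] = 271/864*1/12 + 223/864*1/12 + 163/864*1/6 + 23/96*2/3 = 619/2592
  d_3[Y] = 271/864*2/3 + 223/864*1/4 + 163/864*1/6 + 23/96*1/6 = 3577/10368
  d_3[Z] = 271/864*1/12 + 223/864*1/3 + 163/864*1/4 + 23/96*1/12 = 1859/10368
  d_3[W] = 271/864*1/6 + 223/864*1/3 + 163/864*5/12 + 23/96*1/12 = 307/1296
d_3 = (X=619/2592, Y=3577/10368, Z=1859/10368, W=307/1296)

Answer: 619/2592 3577/10368 1859/10368 307/1296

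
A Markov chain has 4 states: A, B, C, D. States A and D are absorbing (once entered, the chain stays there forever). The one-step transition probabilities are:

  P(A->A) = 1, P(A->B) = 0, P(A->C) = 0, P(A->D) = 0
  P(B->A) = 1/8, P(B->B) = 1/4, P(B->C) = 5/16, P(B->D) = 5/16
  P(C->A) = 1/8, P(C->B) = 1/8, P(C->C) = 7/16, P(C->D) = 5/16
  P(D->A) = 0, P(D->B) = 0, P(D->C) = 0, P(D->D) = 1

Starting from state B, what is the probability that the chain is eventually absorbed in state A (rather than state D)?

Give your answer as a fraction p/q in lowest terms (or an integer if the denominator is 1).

Let a_i = P(absorbed in A | start in state i).
Boundary conditions: a_A = 1, a_D = 0.
For each transient state i, a_i = sum_j P(i->j) * a_j:
  a_B = 1/8*a_A + 1/4*a_B + 5/16*a_C + 5/16*a_D
  a_C = 1/8*a_A + 1/8*a_B + 7/16*a_C + 5/16*a_D

Substituting a_A = 1 and a_D = 0, rearrange to (I - Q) a = r where r[i] = P(i -> A):
  [3/4, -5/16] . (a_B, a_C) = 1/8
  [-1/8, 9/16] . (a_B, a_C) = 1/8

Solving yields:
  a_B = 2/7
  a_C = 2/7

Starting state is B, so the absorption probability is a_B = 2/7.

Answer: 2/7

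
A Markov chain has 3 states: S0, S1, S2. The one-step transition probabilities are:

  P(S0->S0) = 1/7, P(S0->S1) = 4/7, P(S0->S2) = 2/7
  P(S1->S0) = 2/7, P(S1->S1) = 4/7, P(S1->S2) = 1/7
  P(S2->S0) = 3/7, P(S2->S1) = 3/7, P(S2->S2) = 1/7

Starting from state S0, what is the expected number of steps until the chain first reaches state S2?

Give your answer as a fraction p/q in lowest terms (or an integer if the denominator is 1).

Let h_i = expected steps to first reach S2 from state i.
Boundary: h_S2 = 0.
First-step equations for the other states:
  h_S0 = 1 + 1/7*h_S0 + 4/7*h_S1 + 2/7*h_S2
  h_S1 = 1 + 2/7*h_S0 + 4/7*h_S1 + 1/7*h_S2

Substituting h_S2 = 0 and rearranging gives the linear system (I - Q) h = 1:
  [6/7, -4/7] . (h_S0, h_S1) = 1
  [-2/7, 3/7] . (h_S0, h_S1) = 1

Solving yields:
  h_S0 = 49/10
  h_S1 = 28/5

Starting state is S0, so the expected hitting time is h_S0 = 49/10.

Answer: 49/10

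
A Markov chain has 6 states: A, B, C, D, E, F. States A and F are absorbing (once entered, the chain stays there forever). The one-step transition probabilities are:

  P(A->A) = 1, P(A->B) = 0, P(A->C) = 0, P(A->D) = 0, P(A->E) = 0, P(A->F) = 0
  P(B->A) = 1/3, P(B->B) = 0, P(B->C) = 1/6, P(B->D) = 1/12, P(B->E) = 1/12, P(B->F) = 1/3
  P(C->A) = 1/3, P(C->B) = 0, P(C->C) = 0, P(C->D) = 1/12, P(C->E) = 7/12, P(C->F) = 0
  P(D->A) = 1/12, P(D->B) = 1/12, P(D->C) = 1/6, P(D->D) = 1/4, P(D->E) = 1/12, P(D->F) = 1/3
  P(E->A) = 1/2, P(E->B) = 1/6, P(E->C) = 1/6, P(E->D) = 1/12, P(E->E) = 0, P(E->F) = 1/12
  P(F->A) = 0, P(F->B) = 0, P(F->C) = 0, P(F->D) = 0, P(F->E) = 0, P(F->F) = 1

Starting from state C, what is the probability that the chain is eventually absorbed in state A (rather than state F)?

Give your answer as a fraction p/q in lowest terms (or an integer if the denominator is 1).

Let a_i = P(absorbed in A | start in state i).
Boundary conditions: a_A = 1, a_F = 0.
For each transient state i, a_i = sum_j P(i->j) * a_j:
  a_B = 1/3*a_A + 0*a_B + 1/6*a_C + 1/12*a_D + 1/12*a_E + 1/3*a_F
  a_C = 1/3*a_A + 0*a_B + 0*a_C + 1/12*a_D + 7/12*a_E + 0*a_F
  a_D = 1/12*a_A + 1/12*a_B + 1/6*a_C + 1/4*a_D + 1/12*a_E + 1/3*a_F
  a_E = 1/2*a_A + 1/6*a_B + 1/6*a_C + 1/12*a_D + 0*a_E + 1/12*a_F

Substituting a_A = 1 and a_F = 0, rearrange to (I - Q) a = r where r[i] = P(i -> A):
  [1, -1/6, -1/12, -1/12] . (a_B, a_C, a_D, a_E) = 1/3
  [0, 1, -1/12, -7/12] . (a_B, a_C, a_D, a_E) = 1/3
  [-1/12, -1/6, 3/4, -1/12] . (a_B, a_C, a_D, a_E) = 1/12
  [-1/6, -1/6, -1/12, 1] . (a_B, a_C, a_D, a_E) = 1/2

Solving yields:
  a_B = 93/163
  a_C = 1734/2119
  a_D = 72/163
  a_E = 1628/2119

Starting state is C, so the absorption probability is a_C = 1734/2119.

Answer: 1734/2119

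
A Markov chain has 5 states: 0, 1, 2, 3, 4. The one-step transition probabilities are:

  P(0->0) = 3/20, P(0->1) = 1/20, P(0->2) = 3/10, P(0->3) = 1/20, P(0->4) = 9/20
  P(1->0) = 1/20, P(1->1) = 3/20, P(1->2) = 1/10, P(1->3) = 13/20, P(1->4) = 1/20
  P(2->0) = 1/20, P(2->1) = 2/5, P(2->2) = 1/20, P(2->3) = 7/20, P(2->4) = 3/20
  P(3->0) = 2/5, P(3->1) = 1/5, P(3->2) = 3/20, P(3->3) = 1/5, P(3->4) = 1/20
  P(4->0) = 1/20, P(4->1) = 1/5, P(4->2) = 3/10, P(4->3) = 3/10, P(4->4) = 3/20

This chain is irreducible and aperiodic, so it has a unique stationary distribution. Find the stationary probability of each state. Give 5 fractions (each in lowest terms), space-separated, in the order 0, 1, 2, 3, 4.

Answer: 41617/239408 3653/18416 20561/119704 36407/119704 18183/119704

Derivation:
The stationary distribution satisfies pi = pi * P, i.e.:
  pi_0 = 3/20*pi_0 + 1/20*pi_1 + 1/20*pi_2 + 2/5*pi_3 + 1/20*pi_4
  pi_1 = 1/20*pi_0 + 3/20*pi_1 + 2/5*pi_2 + 1/5*pi_3 + 1/5*pi_4
  pi_2 = 3/10*pi_0 + 1/10*pi_1 + 1/20*pi_2 + 3/20*pi_3 + 3/10*pi_4
  pi_3 = 1/20*pi_0 + 13/20*pi_1 + 7/20*pi_2 + 1/5*pi_3 + 3/10*pi_4
  pi_4 = 9/20*pi_0 + 1/20*pi_1 + 3/20*pi_2 + 1/20*pi_3 + 3/20*pi_4
with normalization: pi_0 + pi_1 + pi_2 + pi_3 + pi_4 = 1.

Using the first 4 balance equations plus normalization, the linear system A*pi = b is:
  [-17/20, 1/20, 1/20, 2/5, 1/20] . pi = 0
  [1/20, -17/20, 2/5, 1/5, 1/5] . pi = 0
  [3/10, 1/10, -19/20, 3/20, 3/10] . pi = 0
  [1/20, 13/20, 7/20, -4/5, 3/10] . pi = 0
  [1, 1, 1, 1, 1] . pi = 1

Solving yields:
  pi_0 = 41617/239408
  pi_1 = 3653/18416
  pi_2 = 20561/119704
  pi_3 = 36407/119704
  pi_4 = 18183/119704

Verification (pi * P):
  41617/239408*3/20 + 3653/18416*1/20 + 20561/119704*1/20 + 36407/119704*2/5 + 18183/119704*1/20 = 41617/239408 = pi_0  (ok)
  41617/239408*1/20 + 3653/18416*3/20 + 20561/119704*2/5 + 36407/119704*1/5 + 18183/119704*1/5 = 3653/18416 = pi_1  (ok)
  41617/239408*3/10 + 3653/18416*1/10 + 20561/119704*1/20 + 36407/119704*3/20 + 18183/119704*3/10 = 20561/119704 = pi_2  (ok)
  41617/239408*1/20 + 3653/18416*13/20 + 20561/119704*7/20 + 36407/119704*1/5 + 18183/119704*3/10 = 36407/119704 = pi_3  (ok)
  41617/239408*9/20 + 3653/18416*1/20 + 20561/119704*3/20 + 36407/119704*1/20 + 18183/119704*3/20 = 18183/119704 = pi_4  (ok)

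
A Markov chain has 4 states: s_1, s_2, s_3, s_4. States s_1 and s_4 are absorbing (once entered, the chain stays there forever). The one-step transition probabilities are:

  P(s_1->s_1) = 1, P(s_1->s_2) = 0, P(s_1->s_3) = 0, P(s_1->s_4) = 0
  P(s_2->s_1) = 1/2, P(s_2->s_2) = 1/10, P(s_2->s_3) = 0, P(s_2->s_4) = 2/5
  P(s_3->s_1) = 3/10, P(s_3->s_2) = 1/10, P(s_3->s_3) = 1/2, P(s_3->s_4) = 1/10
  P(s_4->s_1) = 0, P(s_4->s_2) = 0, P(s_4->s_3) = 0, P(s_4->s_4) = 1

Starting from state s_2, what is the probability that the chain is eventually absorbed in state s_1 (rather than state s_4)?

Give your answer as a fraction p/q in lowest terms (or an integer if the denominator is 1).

Let a_i = P(absorbed in s_1 | start in state i).
Boundary conditions: a_s_1 = 1, a_s_4 = 0.
For each transient state i, a_i = sum_j P(i->j) * a_j:
  a_s_2 = 1/2*a_s_1 + 1/10*a_s_2 + 0*a_s_3 + 2/5*a_s_4
  a_s_3 = 3/10*a_s_1 + 1/10*a_s_2 + 1/2*a_s_3 + 1/10*a_s_4

Substituting a_s_1 = 1 and a_s_4 = 0, rearrange to (I - Q) a = r where r[i] = P(i -> s_1):
  [9/10, 0] . (a_s_2, a_s_3) = 1/2
  [-1/10, 1/2] . (a_s_2, a_s_3) = 3/10

Solving yields:
  a_s_2 = 5/9
  a_s_3 = 32/45

Starting state is s_2, so the absorption probability is a_s_2 = 5/9.

Answer: 5/9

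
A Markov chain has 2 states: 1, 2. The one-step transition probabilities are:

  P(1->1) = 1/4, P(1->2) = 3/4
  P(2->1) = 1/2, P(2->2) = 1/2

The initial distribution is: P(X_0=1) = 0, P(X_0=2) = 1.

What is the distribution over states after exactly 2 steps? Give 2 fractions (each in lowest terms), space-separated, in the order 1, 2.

Propagating the distribution step by step (d_{t+1} = d_t * P):
d_0 = (1=0, 2=1)
  d_1[1] = 0*1/4 + 1*1/2 = 1/2
  d_1[2] = 0*3/4 + 1*1/2 = 1/2
d_1 = (1=1/2, 2=1/2)
  d_2[1] = 1/2*1/4 + 1/2*1/2 = 3/8
  d_2[2] = 1/2*3/4 + 1/2*1/2 = 5/8
d_2 = (1=3/8, 2=5/8)

Answer: 3/8 5/8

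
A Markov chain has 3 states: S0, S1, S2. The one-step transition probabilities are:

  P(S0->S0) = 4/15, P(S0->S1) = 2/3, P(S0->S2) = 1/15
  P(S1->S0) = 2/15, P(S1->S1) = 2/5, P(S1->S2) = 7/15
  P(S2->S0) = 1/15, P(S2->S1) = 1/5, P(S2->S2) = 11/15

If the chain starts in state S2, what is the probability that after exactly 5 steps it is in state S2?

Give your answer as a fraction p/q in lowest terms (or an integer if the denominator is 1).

Computing P^5 by repeated multiplication:
P^1 =
  S0: [4/15, 2/3, 1/15]
  S1: [2/15, 2/5, 7/15]
  S2: [1/15, 1/5, 11/15]
P^2 =
  S0: [37/225, 103/225, 17/45]
  S1: [3/25, 77/225, 121/225]
  S2: [7/75, 61/225, 143/225]
P^3 =
  S0: [439/3375, 1243/3375, 1693/3375]
  S1: [383/3375, 73/225, 1897/3375]
  S2: [349/3375, 67/225, 2021/3375]
P^4 =
  S0: [1187/10125, 16927/50625, 27763/50625]
  S1: [1873/16875, 16091/50625, 5783/10125]
  S2: [67/625, 15583/50625, 5923/10125]
P^5 =
  S0: [85357/759375, 244201/759375, 429817/759375]
  S1: [83573/759375, 26609/84375, 436321/759375]
  S2: [82489/759375, 78871/253125, 440273/759375]

(P^5)[S2 -> S2] = 440273/759375

Answer: 440273/759375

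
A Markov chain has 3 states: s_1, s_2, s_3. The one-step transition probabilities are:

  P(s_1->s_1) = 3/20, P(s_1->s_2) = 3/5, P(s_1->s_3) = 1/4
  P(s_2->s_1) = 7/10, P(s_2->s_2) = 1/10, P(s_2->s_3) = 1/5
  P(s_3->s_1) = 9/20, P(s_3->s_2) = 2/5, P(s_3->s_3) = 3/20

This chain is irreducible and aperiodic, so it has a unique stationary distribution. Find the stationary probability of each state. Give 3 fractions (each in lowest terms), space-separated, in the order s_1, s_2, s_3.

The stationary distribution satisfies pi = pi * P, i.e.:
  pi_s_1 = 3/20*pi_s_1 + 7/10*pi_s_2 + 9/20*pi_s_3
  pi_s_2 = 3/5*pi_s_1 + 1/10*pi_s_2 + 2/5*pi_s_3
  pi_s_3 = 1/4*pi_s_1 + 1/5*pi_s_2 + 3/20*pi_s_3
with normalization: pi_s_1 + pi_s_2 + pi_s_3 = 1.

Using the first 2 balance equations plus normalization, the linear system A*pi = b is:
  [-17/20, 7/10, 9/20] . pi = 0
  [3/5, -9/10, 2/5] . pi = 0
  [1, 1, 1] . pi = 1

Solving yields:
  pi_s_1 = 137/328
  pi_s_2 = 61/164
  pi_s_3 = 69/328

Verification (pi * P):
  137/328*3/20 + 61/164*7/10 + 69/328*9/20 = 137/328 = pi_s_1  (ok)
  137/328*3/5 + 61/164*1/10 + 69/328*2/5 = 61/164 = pi_s_2  (ok)
  137/328*1/4 + 61/164*1/5 + 69/328*3/20 = 69/328 = pi_s_3  (ok)

Answer: 137/328 61/164 69/328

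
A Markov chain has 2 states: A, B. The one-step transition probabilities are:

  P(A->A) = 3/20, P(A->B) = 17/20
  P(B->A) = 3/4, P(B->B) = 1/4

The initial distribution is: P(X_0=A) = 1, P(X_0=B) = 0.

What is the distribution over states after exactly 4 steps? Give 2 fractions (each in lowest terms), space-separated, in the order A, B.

Propagating the distribution step by step (d_{t+1} = d_t * P):
d_0 = (A=1, B=0)
  d_1[A] = 1*3/20 + 0*3/4 = 3/20
  d_1[B] = 1*17/20 + 0*1/4 = 17/20
d_1 = (A=3/20, B=17/20)
  d_2[A] = 3/20*3/20 + 17/20*3/4 = 33/50
  d_2[B] = 3/20*17/20 + 17/20*1/4 = 17/50
d_2 = (A=33/50, B=17/50)
  d_3[A] = 33/50*3/20 + 17/50*3/4 = 177/500
  d_3[B] = 33/50*17/20 + 17/50*1/4 = 323/500
d_3 = (A=177/500, B=323/500)
  d_4[A] = 177/500*3/20 + 323/500*3/4 = 336/625
  d_4[B] = 177/500*17/20 + 323/500*1/4 = 289/625
d_4 = (A=336/625, B=289/625)

Answer: 336/625 289/625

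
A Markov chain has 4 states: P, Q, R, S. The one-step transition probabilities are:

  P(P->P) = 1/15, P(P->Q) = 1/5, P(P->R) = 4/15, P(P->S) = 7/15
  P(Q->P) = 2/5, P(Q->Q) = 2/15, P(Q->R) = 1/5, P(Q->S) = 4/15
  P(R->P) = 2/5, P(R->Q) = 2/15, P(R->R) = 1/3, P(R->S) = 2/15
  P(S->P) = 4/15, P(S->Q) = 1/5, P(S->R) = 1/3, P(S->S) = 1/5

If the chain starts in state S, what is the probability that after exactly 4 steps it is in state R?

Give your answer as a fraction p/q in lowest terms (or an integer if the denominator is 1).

Computing P^4 by repeated multiplication:
P^1 =
  P: [1/15, 1/5, 4/15, 7/15]
  Q: [2/5, 2/15, 1/5, 4/15]
  R: [2/5, 2/15, 1/3, 2/15]
  S: [4/15, 1/5, 1/3, 1/5]
P^2 =
  P: [71/225, 38/225, 68/225, 16/75]
  Q: [52/225, 8/45, 13/45, 68/225]
  R: [56/225, 38/225, 13/45, 22/75]
  S: [64/225, 37/225, 13/45, 59/225]
P^3 =
  P: [899/3375, 569/3375, 326/1125, 929/3375]
  Q: [106/375, 38/225, 331/1125, 286/1125]
  R: [938/3375, 572/3375, 331/1125, 872/3375]
  S: [304/1125, 191/1125, 329/1125, 301/1125]
P^4 =
  P: [13897/50625, 8578/50625, 4946/16875, 13312/50625]
  Q: [4588/16875, 2854/16875, 4927/16875, 1502/5625]
  R: [13816/50625, 1712/10125, 4931/16875, 13456/50625]
  S: [4628/16875, 571/3375, 4939/16875, 4453/16875]

(P^4)[S -> R] = 4939/16875

Answer: 4939/16875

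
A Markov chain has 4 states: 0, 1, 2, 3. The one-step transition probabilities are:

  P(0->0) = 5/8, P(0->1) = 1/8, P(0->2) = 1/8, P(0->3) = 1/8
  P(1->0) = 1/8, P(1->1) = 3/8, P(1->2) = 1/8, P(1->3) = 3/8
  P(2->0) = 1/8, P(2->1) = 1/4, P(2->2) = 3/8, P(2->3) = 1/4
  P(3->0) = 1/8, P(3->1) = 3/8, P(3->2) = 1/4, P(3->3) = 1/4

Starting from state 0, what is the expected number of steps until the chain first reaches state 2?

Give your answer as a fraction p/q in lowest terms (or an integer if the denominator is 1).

Let h_i = expected steps to first reach 2 from state i.
Boundary: h_2 = 0.
First-step equations for the other states:
  h_0 = 1 + 5/8*h_0 + 1/8*h_1 + 1/8*h_2 + 1/8*h_3
  h_1 = 1 + 1/8*h_0 + 3/8*h_1 + 1/8*h_2 + 3/8*h_3
  h_3 = 1 + 1/8*h_0 + 3/8*h_1 + 1/4*h_2 + 1/4*h_3

Substituting h_2 = 0 and rearranging gives the linear system (I - Q) h = 1:
  [3/8, -1/8, -1/8] . (h_0, h_1, h_3) = 1
  [-1/8, 5/8, -3/8] . (h_0, h_1, h_3) = 1
  [-1/8, -3/8, 3/4] . (h_0, h_1, h_3) = 1

Solving yields:
  h_0 = 152/23
  h_1 = 144/23
  h_3 = 128/23

Starting state is 0, so the expected hitting time is h_0 = 152/23.

Answer: 152/23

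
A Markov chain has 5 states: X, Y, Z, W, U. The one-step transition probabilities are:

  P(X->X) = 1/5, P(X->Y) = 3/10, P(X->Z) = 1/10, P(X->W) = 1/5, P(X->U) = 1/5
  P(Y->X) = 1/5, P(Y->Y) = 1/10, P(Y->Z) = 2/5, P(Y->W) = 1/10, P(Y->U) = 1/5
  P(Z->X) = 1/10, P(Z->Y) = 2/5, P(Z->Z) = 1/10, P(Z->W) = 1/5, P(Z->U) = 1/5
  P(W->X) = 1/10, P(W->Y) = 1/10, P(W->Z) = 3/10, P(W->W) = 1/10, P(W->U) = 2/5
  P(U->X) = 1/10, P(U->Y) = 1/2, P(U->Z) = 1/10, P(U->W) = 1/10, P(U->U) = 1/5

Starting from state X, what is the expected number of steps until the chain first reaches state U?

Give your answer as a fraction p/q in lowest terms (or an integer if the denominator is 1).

Answer: 6345/1472

Derivation:
Let h_i = expected steps to first reach U from state i.
Boundary: h_U = 0.
First-step equations for the other states:
  h_X = 1 + 1/5*h_X + 3/10*h_Y + 1/10*h_Z + 1/5*h_W + 1/5*h_U
  h_Y = 1 + 1/5*h_X + 1/10*h_Y + 2/5*h_Z + 1/10*h_W + 1/5*h_U
  h_Z = 1 + 1/10*h_X + 2/5*h_Y + 1/10*h_Z + 1/5*h_W + 1/5*h_U
  h_W = 1 + 1/10*h_X + 1/10*h_Y + 3/10*h_Z + 1/10*h_W + 2/5*h_U

Substituting h_U = 0 and rearranging gives the linear system (I - Q) h = 1:
  [4/5, -3/10, -1/10, -1/5] . (h_X, h_Y, h_Z, h_W) = 1
  [-1/5, 9/10, -2/5, -1/10] . (h_X, h_Y, h_Z, h_W) = 1
  [-1/10, -2/5, 9/10, -1/5] . (h_X, h_Y, h_Z, h_W) = 1
  [-1/10, -1/10, -3/10, 9/10] . (h_X, h_Y, h_Z, h_W) = 1

Solving yields:
  h_X = 6345/1472
  h_Y = 6445/1472
  h_Z = 6355/1472
  h_W = 225/64

Starting state is X, so the expected hitting time is h_X = 6345/1472.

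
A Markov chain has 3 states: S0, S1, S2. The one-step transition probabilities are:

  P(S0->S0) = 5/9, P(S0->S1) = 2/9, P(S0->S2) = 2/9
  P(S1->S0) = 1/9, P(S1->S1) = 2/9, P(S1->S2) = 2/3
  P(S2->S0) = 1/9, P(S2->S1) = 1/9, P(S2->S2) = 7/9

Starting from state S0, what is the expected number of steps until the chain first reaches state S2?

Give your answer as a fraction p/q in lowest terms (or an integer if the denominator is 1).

Answer: 81/26

Derivation:
Let h_i = expected steps to first reach S2 from state i.
Boundary: h_S2 = 0.
First-step equations for the other states:
  h_S0 = 1 + 5/9*h_S0 + 2/9*h_S1 + 2/9*h_S2
  h_S1 = 1 + 1/9*h_S0 + 2/9*h_S1 + 2/3*h_S2

Substituting h_S2 = 0 and rearranging gives the linear system (I - Q) h = 1:
  [4/9, -2/9] . (h_S0, h_S1) = 1
  [-1/9, 7/9] . (h_S0, h_S1) = 1

Solving yields:
  h_S0 = 81/26
  h_S1 = 45/26

Starting state is S0, so the expected hitting time is h_S0 = 81/26.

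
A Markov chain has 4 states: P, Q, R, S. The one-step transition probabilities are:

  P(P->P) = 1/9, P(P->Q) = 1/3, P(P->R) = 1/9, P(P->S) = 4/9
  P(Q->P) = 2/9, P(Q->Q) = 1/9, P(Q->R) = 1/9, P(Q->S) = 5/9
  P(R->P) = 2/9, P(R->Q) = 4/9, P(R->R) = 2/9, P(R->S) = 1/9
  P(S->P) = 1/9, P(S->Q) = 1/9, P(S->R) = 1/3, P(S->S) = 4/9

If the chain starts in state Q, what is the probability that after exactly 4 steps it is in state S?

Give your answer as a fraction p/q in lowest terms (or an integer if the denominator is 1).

Computing P^4 by repeated multiplication:
P^1 =
  P: [1/9, 1/3, 1/9, 4/9]
  Q: [2/9, 1/9, 1/9, 5/9]
  R: [2/9, 4/9, 2/9, 1/9]
  S: [1/9, 1/9, 1/3, 4/9]
P^2 =
  P: [13/81, 14/81, 2/9, 4/9]
  Q: [11/81, 16/81, 20/81, 34/81]
  R: [5/27, 19/81, 13/81, 34/81]
  S: [13/81, 20/81, 20/81, 28/81]
P^3 =
  P: [113/729, 161/729, 19/81, 284/729]
  Q: [13/81, 163/729, 169/729, 280/729]
  R: [113/729, 50/243, 2/9, 304/729]
  S: [121/729, 167/729, 157/729, 284/729]
P^4 =
  P: [1061/6561, 1468/6561, 1468/6561, 2564/6561]
  Q: [1061/6561, 490/2187, 2/9, 2572/6561]
  R: [347/2187, 1441/6561, 1499/6561, 860/2187]
  S: [13/81, 1442/6561, 1454/6561, 2612/6561]

(P^4)[Q -> S] = 2572/6561

Answer: 2572/6561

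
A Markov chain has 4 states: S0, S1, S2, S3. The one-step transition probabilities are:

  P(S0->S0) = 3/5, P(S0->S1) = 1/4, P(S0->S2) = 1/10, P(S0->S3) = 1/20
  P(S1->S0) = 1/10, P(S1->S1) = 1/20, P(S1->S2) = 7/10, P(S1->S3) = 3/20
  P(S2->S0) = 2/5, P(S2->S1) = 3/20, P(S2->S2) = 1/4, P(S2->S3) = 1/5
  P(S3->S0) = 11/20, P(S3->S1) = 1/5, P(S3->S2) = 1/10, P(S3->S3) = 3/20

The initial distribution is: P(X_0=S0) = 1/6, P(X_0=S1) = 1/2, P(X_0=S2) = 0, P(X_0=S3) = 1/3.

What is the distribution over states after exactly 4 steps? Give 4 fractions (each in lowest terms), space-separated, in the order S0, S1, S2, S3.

Propagating the distribution step by step (d_{t+1} = d_t * P):
d_0 = (S0=1/6, S1=1/2, S2=0, S3=1/3)
  d_1[S0] = 1/6*3/5 + 1/2*1/10 + 0*2/5 + 1/3*11/20 = 1/3
  d_1[S1] = 1/6*1/4 + 1/2*1/20 + 0*3/20 + 1/3*1/5 = 2/15
  d_1[S2] = 1/6*1/10 + 1/2*7/10 + 0*1/4 + 1/3*1/10 = 2/5
  d_1[S3] = 1/6*1/20 + 1/2*3/20 + 0*1/5 + 1/3*3/20 = 2/15
d_1 = (S0=1/3, S1=2/15, S2=2/5, S3=2/15)
  d_2[S0] = 1/3*3/5 + 2/15*1/10 + 2/5*2/5 + 2/15*11/20 = 67/150
  d_2[S1] = 1/3*1/4 + 2/15*1/20 + 2/5*3/20 + 2/15*1/5 = 53/300
  d_2[S2] = 1/3*1/10 + 2/15*7/10 + 2/5*1/4 + 2/15*1/10 = 6/25
  d_2[S3] = 1/3*1/20 + 2/15*3/20 + 2/5*1/5 + 2/15*3/20 = 41/300
d_2 = (S0=67/150, S1=53/300, S2=6/25, S3=41/300)
  d_3[S0] = 67/150*3/5 + 53/300*1/10 + 6/25*2/5 + 41/300*11/20 = 2741/6000
  d_3[S1] = 67/150*1/4 + 53/300*1/20 + 6/25*3/20 + 41/300*1/5 = 1103/6000
  d_3[S2] = 67/150*1/10 + 53/300*7/10 + 6/25*1/4 + 41/300*1/10 = 121/500
  d_3[S3] = 67/150*1/20 + 53/300*3/20 + 6/25*1/5 + 41/300*3/20 = 44/375
d_3 = (S0=2741/6000, S1=1103/6000, S2=121/500, S3=44/375)
  d_4[S0] = 2741/6000*3/5 + 1103/6000*1/10 + 121/500*2/5 + 44/375*11/20 = 27229/60000
  d_4[S1] = 2741/6000*1/4 + 1103/6000*1/20 + 121/500*3/20 + 44/375*1/5 = 1099/6000
  d_4[S2] = 2741/6000*1/10 + 1103/6000*7/10 + 121/500*1/4 + 44/375*1/10 = 1233/5000
  d_4[S3] = 2741/6000*1/20 + 1103/6000*3/20 + 121/500*1/5 + 44/375*3/20 = 1397/12000
d_4 = (S0=27229/60000, S1=1099/6000, S2=1233/5000, S3=1397/12000)

Answer: 27229/60000 1099/6000 1233/5000 1397/12000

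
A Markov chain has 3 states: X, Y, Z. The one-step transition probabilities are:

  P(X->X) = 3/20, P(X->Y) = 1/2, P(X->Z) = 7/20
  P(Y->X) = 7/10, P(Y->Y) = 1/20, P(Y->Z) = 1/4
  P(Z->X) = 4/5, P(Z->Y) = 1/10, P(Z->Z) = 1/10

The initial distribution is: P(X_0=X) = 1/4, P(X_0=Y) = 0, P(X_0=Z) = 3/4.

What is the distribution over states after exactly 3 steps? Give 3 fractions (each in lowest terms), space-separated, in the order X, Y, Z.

Propagating the distribution step by step (d_{t+1} = d_t * P):
d_0 = (X=1/4, Y=0, Z=3/4)
  d_1[X] = 1/4*3/20 + 0*7/10 + 3/4*4/5 = 51/80
  d_1[Y] = 1/4*1/2 + 0*1/20 + 3/4*1/10 = 1/5
  d_1[Z] = 1/4*7/20 + 0*1/4 + 3/4*1/10 = 13/80
d_1 = (X=51/80, Y=1/5, Z=13/80)
  d_2[X] = 51/80*3/20 + 1/5*7/10 + 13/80*4/5 = 117/320
  d_2[Y] = 51/80*1/2 + 1/5*1/20 + 13/80*1/10 = 69/200
  d_2[Z] = 51/80*7/20 + 1/5*1/4 + 13/80*1/10 = 463/1600
d_2 = (X=117/320, Y=69/200, Z=463/1600)
  d_3[X] = 117/320*3/20 + 69/200*7/10 + 463/1600*4/5 = 16891/32000
  d_3[Y] = 117/320*1/2 + 69/200*1/20 + 463/1600*1/10 = 229/1000
  d_3[Z] = 117/320*7/20 + 69/200*1/4 + 463/1600*1/10 = 7781/32000
d_3 = (X=16891/32000, Y=229/1000, Z=7781/32000)

Answer: 16891/32000 229/1000 7781/32000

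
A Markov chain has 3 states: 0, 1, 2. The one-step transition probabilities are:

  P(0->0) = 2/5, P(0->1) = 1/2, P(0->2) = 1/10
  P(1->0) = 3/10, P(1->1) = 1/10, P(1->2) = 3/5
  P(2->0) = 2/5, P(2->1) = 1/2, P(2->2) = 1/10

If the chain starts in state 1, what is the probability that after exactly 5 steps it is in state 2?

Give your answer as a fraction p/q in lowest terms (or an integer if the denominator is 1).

Computing P^5 by repeated multiplication:
P^1 =
  0: [2/5, 1/2, 1/10]
  1: [3/10, 1/10, 3/5]
  2: [2/5, 1/2, 1/10]
P^2 =
  0: [7/20, 3/10, 7/20]
  1: [39/100, 23/50, 3/20]
  2: [7/20, 3/10, 7/20]
P^3 =
  0: [37/100, 19/50, 1/4]
  1: [177/500, 79/250, 33/100]
  2: [37/100, 19/50, 1/4]
P^4 =
  0: [181/500, 87/250, 29/100]
  1: [921/2500, 467/1250, 129/500]
  2: [181/500, 87/250, 29/100]
P^5 =
  0: [913/2500, 451/1250, 137/500]
  1: [4533/12500, 2191/6250, 717/2500]
  2: [913/2500, 451/1250, 137/500]

(P^5)[1 -> 2] = 717/2500

Answer: 717/2500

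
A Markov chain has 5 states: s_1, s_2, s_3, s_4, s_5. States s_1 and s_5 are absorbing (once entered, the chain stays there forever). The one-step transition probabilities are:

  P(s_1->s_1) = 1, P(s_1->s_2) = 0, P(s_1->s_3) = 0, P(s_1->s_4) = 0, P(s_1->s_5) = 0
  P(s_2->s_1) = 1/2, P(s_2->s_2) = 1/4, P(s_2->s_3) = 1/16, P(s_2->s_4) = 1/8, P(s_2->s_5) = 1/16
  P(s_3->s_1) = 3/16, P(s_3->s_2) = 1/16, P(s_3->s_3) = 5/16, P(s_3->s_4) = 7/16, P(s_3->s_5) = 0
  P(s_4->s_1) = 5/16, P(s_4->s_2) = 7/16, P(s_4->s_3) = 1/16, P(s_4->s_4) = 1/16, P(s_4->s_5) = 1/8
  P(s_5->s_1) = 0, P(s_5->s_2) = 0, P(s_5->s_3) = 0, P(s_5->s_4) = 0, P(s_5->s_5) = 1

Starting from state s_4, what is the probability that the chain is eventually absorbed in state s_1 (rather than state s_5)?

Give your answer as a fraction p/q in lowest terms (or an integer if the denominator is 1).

Answer: 334/419

Derivation:
Let a_i = P(absorbed in s_1 | start in state i).
Boundary conditions: a_s_1 = 1, a_s_5 = 0.
For each transient state i, a_i = sum_j P(i->j) * a_j:
  a_s_2 = 1/2*a_s_1 + 1/4*a_s_2 + 1/16*a_s_3 + 1/8*a_s_4 + 1/16*a_s_5
  a_s_3 = 3/16*a_s_1 + 1/16*a_s_2 + 5/16*a_s_3 + 7/16*a_s_4 + 0*a_s_5
  a_s_4 = 5/16*a_s_1 + 7/16*a_s_2 + 1/16*a_s_3 + 1/16*a_s_4 + 1/8*a_s_5

Substituting a_s_1 = 1 and a_s_5 = 0, rearrange to (I - Q) a = r where r[i] = P(i -> s_1):
  [3/4, -1/16, -1/8] . (a_s_2, a_s_3, a_s_4) = 1/2
  [-1/16, 11/16, -7/16] . (a_s_2, a_s_3, a_s_4) = 3/16
  [-7/16, -1/16, 15/16] . (a_s_2, a_s_3, a_s_4) = 5/16

Solving yields:
  a_s_2 = 365/419
  a_s_3 = 360/419
  a_s_4 = 334/419

Starting state is s_4, so the absorption probability is a_s_4 = 334/419.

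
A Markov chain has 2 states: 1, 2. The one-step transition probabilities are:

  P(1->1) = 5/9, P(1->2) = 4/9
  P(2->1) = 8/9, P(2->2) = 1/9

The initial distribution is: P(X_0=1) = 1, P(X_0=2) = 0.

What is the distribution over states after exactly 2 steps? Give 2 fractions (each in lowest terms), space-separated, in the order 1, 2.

Propagating the distribution step by step (d_{t+1} = d_t * P):
d_0 = (1=1, 2=0)
  d_1[1] = 1*5/9 + 0*8/9 = 5/9
  d_1[2] = 1*4/9 + 0*1/9 = 4/9
d_1 = (1=5/9, 2=4/9)
  d_2[1] = 5/9*5/9 + 4/9*8/9 = 19/27
  d_2[2] = 5/9*4/9 + 4/9*1/9 = 8/27
d_2 = (1=19/27, 2=8/27)

Answer: 19/27 8/27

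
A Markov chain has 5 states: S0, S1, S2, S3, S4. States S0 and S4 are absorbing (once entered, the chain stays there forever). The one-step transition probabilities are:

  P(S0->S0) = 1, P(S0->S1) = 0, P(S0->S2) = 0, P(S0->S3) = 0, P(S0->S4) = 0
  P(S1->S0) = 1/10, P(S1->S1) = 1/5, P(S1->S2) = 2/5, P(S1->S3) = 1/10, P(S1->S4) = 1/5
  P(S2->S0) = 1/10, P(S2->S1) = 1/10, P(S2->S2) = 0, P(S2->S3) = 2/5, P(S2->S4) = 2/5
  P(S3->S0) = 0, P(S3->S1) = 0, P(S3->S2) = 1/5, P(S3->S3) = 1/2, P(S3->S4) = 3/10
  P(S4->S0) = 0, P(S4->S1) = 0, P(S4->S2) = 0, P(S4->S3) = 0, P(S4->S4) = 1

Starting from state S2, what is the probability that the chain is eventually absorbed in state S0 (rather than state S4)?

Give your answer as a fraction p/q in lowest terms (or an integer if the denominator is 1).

Answer: 45/314

Derivation:
Let a_i = P(absorbed in S0 | start in state i).
Boundary conditions: a_S0 = 1, a_S4 = 0.
For each transient state i, a_i = sum_j P(i->j) * a_j:
  a_S1 = 1/10*a_S0 + 1/5*a_S1 + 2/5*a_S2 + 1/10*a_S3 + 1/5*a_S4
  a_S2 = 1/10*a_S0 + 1/10*a_S1 + 0*a_S2 + 2/5*a_S3 + 2/5*a_S4
  a_S3 = 0*a_S0 + 0*a_S1 + 1/5*a_S2 + 1/2*a_S3 + 3/10*a_S4

Substituting a_S0 = 1 and a_S4 = 0, rearrange to (I - Q) a = r where r[i] = P(i -> S0):
  [4/5, -2/5, -1/10] . (a_S1, a_S2, a_S3) = 1/10
  [-1/10, 1, -2/5] . (a_S1, a_S2, a_S3) = 1/10
  [0, -1/5, 1/2] . (a_S1, a_S2, a_S3) = 0

Solving yields:
  a_S1 = 32/157
  a_S2 = 45/314
  a_S3 = 9/157

Starting state is S2, so the absorption probability is a_S2 = 45/314.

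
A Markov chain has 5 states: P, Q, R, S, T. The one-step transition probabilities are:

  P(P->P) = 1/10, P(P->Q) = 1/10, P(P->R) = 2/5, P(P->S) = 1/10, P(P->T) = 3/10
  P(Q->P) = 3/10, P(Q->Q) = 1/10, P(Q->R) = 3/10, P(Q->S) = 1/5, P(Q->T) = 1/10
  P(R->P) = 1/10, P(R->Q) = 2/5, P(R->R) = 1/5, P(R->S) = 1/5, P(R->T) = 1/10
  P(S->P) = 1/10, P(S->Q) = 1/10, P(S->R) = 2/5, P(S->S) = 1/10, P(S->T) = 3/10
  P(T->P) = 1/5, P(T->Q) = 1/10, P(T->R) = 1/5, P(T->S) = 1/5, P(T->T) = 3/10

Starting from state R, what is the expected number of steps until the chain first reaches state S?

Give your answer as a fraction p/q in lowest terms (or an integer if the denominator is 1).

Let h_i = expected steps to first reach S from state i.
Boundary: h_S = 0.
First-step equations for the other states:
  h_P = 1 + 1/10*h_P + 1/10*h_Q + 2/5*h_R + 1/10*h_S + 3/10*h_T
  h_Q = 1 + 3/10*h_P + 1/10*h_Q + 3/10*h_R + 1/5*h_S + 1/10*h_T
  h_R = 1 + 1/10*h_P + 2/5*h_Q + 1/5*h_R + 1/5*h_S + 1/10*h_T
  h_T = 1 + 1/5*h_P + 1/10*h_Q + 1/5*h_R + 1/5*h_S + 3/10*h_T

Substituting h_S = 0 and rearranging gives the linear system (I - Q) h = 1:
  [9/10, -1/10, -2/5, -3/10] . (h_P, h_Q, h_R, h_T) = 1
  [-3/10, 9/10, -3/10, -1/10] . (h_P, h_Q, h_R, h_T) = 1
  [-1/10, -2/5, 4/5, -1/10] . (h_P, h_Q, h_R, h_T) = 1
  [-1/5, -1/10, -1/5, 7/10] . (h_P, h_Q, h_R, h_T) = 1

Solving yields:
  h_P = 11780/1973
  h_Q = 10900/1973
  h_R = 10740/1973
  h_T = 10810/1973

Starting state is R, so the expected hitting time is h_R = 10740/1973.

Answer: 10740/1973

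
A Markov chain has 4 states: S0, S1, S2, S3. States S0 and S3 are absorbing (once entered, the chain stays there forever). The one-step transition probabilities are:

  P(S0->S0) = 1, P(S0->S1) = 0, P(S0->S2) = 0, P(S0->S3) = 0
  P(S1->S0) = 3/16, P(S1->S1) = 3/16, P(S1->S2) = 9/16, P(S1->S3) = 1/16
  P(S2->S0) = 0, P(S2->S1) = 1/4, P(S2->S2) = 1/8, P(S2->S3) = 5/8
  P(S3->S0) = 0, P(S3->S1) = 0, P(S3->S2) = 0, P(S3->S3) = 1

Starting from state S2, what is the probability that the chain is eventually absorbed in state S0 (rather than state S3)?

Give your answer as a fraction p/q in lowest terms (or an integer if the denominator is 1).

Answer: 6/73

Derivation:
Let a_i = P(absorbed in S0 | start in state i).
Boundary conditions: a_S0 = 1, a_S3 = 0.
For each transient state i, a_i = sum_j P(i->j) * a_j:
  a_S1 = 3/16*a_S0 + 3/16*a_S1 + 9/16*a_S2 + 1/16*a_S3
  a_S2 = 0*a_S0 + 1/4*a_S1 + 1/8*a_S2 + 5/8*a_S3

Substituting a_S0 = 1 and a_S3 = 0, rearrange to (I - Q) a = r where r[i] = P(i -> S0):
  [13/16, -9/16] . (a_S1, a_S2) = 3/16
  [-1/4, 7/8] . (a_S1, a_S2) = 0

Solving yields:
  a_S1 = 21/73
  a_S2 = 6/73

Starting state is S2, so the absorption probability is a_S2 = 6/73.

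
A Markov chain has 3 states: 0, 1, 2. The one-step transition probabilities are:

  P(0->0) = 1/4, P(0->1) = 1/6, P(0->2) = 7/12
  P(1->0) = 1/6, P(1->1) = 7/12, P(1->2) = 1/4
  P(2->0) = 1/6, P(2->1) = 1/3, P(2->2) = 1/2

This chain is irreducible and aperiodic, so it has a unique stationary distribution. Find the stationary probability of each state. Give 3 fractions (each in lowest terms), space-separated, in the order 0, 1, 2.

The stationary distribution satisfies pi = pi * P, i.e.:
  pi_0 = 1/4*pi_0 + 1/6*pi_1 + 1/6*pi_2
  pi_1 = 1/6*pi_0 + 7/12*pi_1 + 1/3*pi_2
  pi_2 = 7/12*pi_0 + 1/4*pi_1 + 1/2*pi_2
with normalization: pi_0 + pi_1 + pi_2 = 1.

Using the first 2 balance equations plus normalization, the linear system A*pi = b is:
  [-3/4, 1/6, 1/6] . pi = 0
  [1/6, -5/12, 1/3] . pi = 0
  [1, 1, 1] . pi = 1

Solving yields:
  pi_0 = 2/11
  pi_1 = 40/99
  pi_2 = 41/99

Verification (pi * P):
  2/11*1/4 + 40/99*1/6 + 41/99*1/6 = 2/11 = pi_0  (ok)
  2/11*1/6 + 40/99*7/12 + 41/99*1/3 = 40/99 = pi_1  (ok)
  2/11*7/12 + 40/99*1/4 + 41/99*1/2 = 41/99 = pi_2  (ok)

Answer: 2/11 40/99 41/99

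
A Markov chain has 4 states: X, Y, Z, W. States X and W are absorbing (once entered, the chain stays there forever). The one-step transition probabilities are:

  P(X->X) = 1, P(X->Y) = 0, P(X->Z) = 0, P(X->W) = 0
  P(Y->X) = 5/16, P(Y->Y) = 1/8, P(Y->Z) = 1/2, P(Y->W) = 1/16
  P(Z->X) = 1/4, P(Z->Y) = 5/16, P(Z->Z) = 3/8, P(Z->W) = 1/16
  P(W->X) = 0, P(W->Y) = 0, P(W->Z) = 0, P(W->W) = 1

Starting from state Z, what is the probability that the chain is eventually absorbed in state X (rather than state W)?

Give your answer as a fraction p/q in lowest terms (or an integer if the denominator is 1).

Answer: 81/100

Derivation:
Let a_i = P(absorbed in X | start in state i).
Boundary conditions: a_X = 1, a_W = 0.
For each transient state i, a_i = sum_j P(i->j) * a_j:
  a_Y = 5/16*a_X + 1/8*a_Y + 1/2*a_Z + 1/16*a_W
  a_Z = 1/4*a_X + 5/16*a_Y + 3/8*a_Z + 1/16*a_W

Substituting a_X = 1 and a_W = 0, rearrange to (I - Q) a = r where r[i] = P(i -> X):
  [7/8, -1/2] . (a_Y, a_Z) = 5/16
  [-5/16, 5/8] . (a_Y, a_Z) = 1/4

Solving yields:
  a_Y = 41/50
  a_Z = 81/100

Starting state is Z, so the absorption probability is a_Z = 81/100.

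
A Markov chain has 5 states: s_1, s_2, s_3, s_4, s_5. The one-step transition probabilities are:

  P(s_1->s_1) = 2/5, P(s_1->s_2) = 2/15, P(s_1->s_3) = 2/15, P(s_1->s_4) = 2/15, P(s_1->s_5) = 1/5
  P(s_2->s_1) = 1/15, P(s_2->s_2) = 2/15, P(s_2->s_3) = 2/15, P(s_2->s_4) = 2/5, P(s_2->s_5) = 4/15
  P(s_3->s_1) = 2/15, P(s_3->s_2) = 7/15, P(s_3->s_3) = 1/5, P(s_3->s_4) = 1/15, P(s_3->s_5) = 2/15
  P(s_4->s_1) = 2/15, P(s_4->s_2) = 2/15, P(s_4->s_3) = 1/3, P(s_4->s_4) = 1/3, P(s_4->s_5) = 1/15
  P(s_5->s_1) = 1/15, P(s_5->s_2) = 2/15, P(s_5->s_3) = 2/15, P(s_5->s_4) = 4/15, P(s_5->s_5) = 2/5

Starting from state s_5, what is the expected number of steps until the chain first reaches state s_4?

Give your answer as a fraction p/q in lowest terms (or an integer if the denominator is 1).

Let h_i = expected steps to first reach s_4 from state i.
Boundary: h_s_4 = 0.
First-step equations for the other states:
  h_s_1 = 1 + 2/5*h_s_1 + 2/15*h_s_2 + 2/15*h_s_3 + 2/15*h_s_4 + 1/5*h_s_5
  h_s_2 = 1 + 1/15*h_s_1 + 2/15*h_s_2 + 2/15*h_s_3 + 2/5*h_s_4 + 4/15*h_s_5
  h_s_3 = 1 + 2/15*h_s_1 + 7/15*h_s_2 + 1/5*h_s_3 + 1/15*h_s_4 + 2/15*h_s_5
  h_s_5 = 1 + 1/15*h_s_1 + 2/15*h_s_2 + 2/15*h_s_3 + 4/15*h_s_4 + 2/5*h_s_5

Substituting h_s_4 = 0 and rearranging gives the linear system (I - Q) h = 1:
  [3/5, -2/15, -2/15, -1/5] . (h_s_1, h_s_2, h_s_3, h_s_5) = 1
  [-1/15, 13/15, -2/15, -4/15] . (h_s_1, h_s_2, h_s_3, h_s_5) = 1
  [-2/15, -7/15, 4/5, -2/15] . (h_s_1, h_s_2, h_s_3, h_s_5) = 1
  [-1/15, -2/15, -2/15, 3/5] . (h_s_1, h_s_2, h_s_3, h_s_5) = 1

Solving yields:
  h_s_1 = 1890/389
  h_s_2 = 1365/389
  h_s_3 = 1860/389
  h_s_5 = 1575/389

Starting state is s_5, so the expected hitting time is h_s_5 = 1575/389.

Answer: 1575/389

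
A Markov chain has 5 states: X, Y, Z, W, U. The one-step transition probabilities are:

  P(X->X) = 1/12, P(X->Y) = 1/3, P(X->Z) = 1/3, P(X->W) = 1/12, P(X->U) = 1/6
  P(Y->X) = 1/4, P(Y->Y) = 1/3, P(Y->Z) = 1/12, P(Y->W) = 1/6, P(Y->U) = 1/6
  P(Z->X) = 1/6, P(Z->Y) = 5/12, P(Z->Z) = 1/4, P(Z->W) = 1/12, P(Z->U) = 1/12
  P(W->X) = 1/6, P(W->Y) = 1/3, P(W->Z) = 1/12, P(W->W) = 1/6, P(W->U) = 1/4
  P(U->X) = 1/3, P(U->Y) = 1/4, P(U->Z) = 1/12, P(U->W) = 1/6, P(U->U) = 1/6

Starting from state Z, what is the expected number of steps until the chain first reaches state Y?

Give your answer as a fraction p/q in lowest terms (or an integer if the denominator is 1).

Let h_i = expected steps to first reach Y from state i.
Boundary: h_Y = 0.
First-step equations for the other states:
  h_X = 1 + 1/12*h_X + 1/3*h_Y + 1/3*h_Z + 1/12*h_W + 1/6*h_U
  h_Z = 1 + 1/6*h_X + 5/12*h_Y + 1/4*h_Z + 1/12*h_W + 1/12*h_U
  h_W = 1 + 1/6*h_X + 1/3*h_Y + 1/12*h_Z + 1/6*h_W + 1/4*h_U
  h_U = 1 + 1/3*h_X + 1/4*h_Y + 1/12*h_Z + 1/6*h_W + 1/6*h_U

Substituting h_Y = 0 and rearranging gives the linear system (I - Q) h = 1:
  [11/12, -1/3, -1/12, -1/6] . (h_X, h_Z, h_W, h_U) = 1
  [-1/6, 3/4, -1/12, -1/12] . (h_X, h_Z, h_W, h_U) = 1
  [-1/6, -1/12, 5/6, -1/4] . (h_X, h_Z, h_W, h_U) = 1
  [-1/3, -1/12, -1/6, 5/6] . (h_X, h_Z, h_W, h_U) = 1

Solving yields:
  h_X = 20004/6823
  h_Z = 18300/6823
  h_W = 20664/6823
  h_U = 22152/6823

Starting state is Z, so the expected hitting time is h_Z = 18300/6823.

Answer: 18300/6823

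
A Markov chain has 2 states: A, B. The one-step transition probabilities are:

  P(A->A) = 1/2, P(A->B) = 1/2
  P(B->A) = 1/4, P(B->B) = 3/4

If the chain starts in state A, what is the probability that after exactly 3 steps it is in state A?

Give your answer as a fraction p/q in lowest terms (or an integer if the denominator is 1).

Answer: 11/32

Derivation:
Computing P^3 by repeated multiplication:
P^1 =
  A: [1/2, 1/2]
  B: [1/4, 3/4]
P^2 =
  A: [3/8, 5/8]
  B: [5/16, 11/16]
P^3 =
  A: [11/32, 21/32]
  B: [21/64, 43/64]

(P^3)[A -> A] = 11/32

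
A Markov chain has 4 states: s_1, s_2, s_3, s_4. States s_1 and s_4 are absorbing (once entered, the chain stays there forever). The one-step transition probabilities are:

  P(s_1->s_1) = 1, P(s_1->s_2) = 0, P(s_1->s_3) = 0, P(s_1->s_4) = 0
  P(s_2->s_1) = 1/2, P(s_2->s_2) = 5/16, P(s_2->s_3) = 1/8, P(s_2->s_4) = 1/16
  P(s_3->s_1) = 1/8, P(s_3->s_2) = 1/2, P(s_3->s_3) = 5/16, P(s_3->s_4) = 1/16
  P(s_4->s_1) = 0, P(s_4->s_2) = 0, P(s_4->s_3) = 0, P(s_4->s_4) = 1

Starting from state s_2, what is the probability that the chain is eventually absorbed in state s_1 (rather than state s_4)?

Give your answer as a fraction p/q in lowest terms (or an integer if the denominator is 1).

Let a_i = P(absorbed in s_1 | start in state i).
Boundary conditions: a_s_1 = 1, a_s_4 = 0.
For each transient state i, a_i = sum_j P(i->j) * a_j:
  a_s_2 = 1/2*a_s_1 + 5/16*a_s_2 + 1/8*a_s_3 + 1/16*a_s_4
  a_s_3 = 1/8*a_s_1 + 1/2*a_s_2 + 5/16*a_s_3 + 1/16*a_s_4

Substituting a_s_1 = 1 and a_s_4 = 0, rearrange to (I - Q) a = r where r[i] = P(i -> s_1):
  [11/16, -1/8] . (a_s_2, a_s_3) = 1/2
  [-1/2, 11/16] . (a_s_2, a_s_3) = 1/8

Solving yields:
  a_s_2 = 92/105
  a_s_3 = 86/105

Starting state is s_2, so the absorption probability is a_s_2 = 92/105.

Answer: 92/105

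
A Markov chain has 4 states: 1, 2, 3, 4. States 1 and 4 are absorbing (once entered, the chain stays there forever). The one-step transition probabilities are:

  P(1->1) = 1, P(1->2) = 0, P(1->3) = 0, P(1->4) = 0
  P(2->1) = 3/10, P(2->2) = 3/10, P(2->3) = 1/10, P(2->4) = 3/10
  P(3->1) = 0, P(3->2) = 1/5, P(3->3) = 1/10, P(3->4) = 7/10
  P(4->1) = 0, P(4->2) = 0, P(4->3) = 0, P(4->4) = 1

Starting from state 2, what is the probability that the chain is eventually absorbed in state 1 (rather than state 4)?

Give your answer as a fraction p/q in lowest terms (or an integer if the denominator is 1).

Let a_i = P(absorbed in 1 | start in state i).
Boundary conditions: a_1 = 1, a_4 = 0.
For each transient state i, a_i = sum_j P(i->j) * a_j:
  a_2 = 3/10*a_1 + 3/10*a_2 + 1/10*a_3 + 3/10*a_4
  a_3 = 0*a_1 + 1/5*a_2 + 1/10*a_3 + 7/10*a_4

Substituting a_1 = 1 and a_4 = 0, rearrange to (I - Q) a = r where r[i] = P(i -> 1):
  [7/10, -1/10] . (a_2, a_3) = 3/10
  [-1/5, 9/10] . (a_2, a_3) = 0

Solving yields:
  a_2 = 27/61
  a_3 = 6/61

Starting state is 2, so the absorption probability is a_2 = 27/61.

Answer: 27/61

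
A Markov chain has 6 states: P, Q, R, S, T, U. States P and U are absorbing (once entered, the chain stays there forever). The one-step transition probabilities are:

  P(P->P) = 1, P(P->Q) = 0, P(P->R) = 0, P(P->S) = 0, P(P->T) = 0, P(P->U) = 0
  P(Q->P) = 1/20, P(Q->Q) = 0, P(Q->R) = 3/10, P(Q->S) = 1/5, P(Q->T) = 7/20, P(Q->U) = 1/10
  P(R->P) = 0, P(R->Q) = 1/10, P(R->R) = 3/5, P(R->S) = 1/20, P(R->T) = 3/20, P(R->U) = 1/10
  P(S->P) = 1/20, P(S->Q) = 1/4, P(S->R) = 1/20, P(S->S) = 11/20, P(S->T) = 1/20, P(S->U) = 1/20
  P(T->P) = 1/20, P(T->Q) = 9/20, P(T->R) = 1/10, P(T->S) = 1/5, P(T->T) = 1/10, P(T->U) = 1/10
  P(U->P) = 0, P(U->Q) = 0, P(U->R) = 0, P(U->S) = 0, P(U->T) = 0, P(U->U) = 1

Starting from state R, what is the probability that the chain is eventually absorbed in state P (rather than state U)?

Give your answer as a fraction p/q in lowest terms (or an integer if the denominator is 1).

Let a_i = P(absorbed in P | start in state i).
Boundary conditions: a_P = 1, a_U = 0.
For each transient state i, a_i = sum_j P(i->j) * a_j:
  a_Q = 1/20*a_P + 0*a_Q + 3/10*a_R + 1/5*a_S + 7/20*a_T + 1/10*a_U
  a_R = 0*a_P + 1/10*a_Q + 3/5*a_R + 1/20*a_S + 3/20*a_T + 1/10*a_U
  a_S = 1/20*a_P + 1/4*a_Q + 1/20*a_R + 11/20*a_S + 1/20*a_T + 1/20*a_U
  a_T = 1/20*a_P + 9/20*a_Q + 1/10*a_R + 1/5*a_S + 1/10*a_T + 1/10*a_U

Substituting a_P = 1 and a_U = 0, rearrange to (I - Q) a = r where r[i] = P(i -> P):
  [1, -3/10, -1/5, -7/20] . (a_Q, a_R, a_S, a_T) = 1/20
  [-1/10, 2/5, -1/20, -3/20] . (a_Q, a_R, a_S, a_T) = 0
  [-1/4, -1/20, 9/20, -1/20] . (a_Q, a_R, a_S, a_T) = 1/20
  [-9/20, -1/10, -1/5, 9/10] . (a_Q, a_R, a_S, a_T) = 1/20

Solving yields:
  a_Q = 2857/9965
  a_R = 2232/9965
  a_S = 3271/9965
  a_T = 2957/9965

Starting state is R, so the absorption probability is a_R = 2232/9965.

Answer: 2232/9965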